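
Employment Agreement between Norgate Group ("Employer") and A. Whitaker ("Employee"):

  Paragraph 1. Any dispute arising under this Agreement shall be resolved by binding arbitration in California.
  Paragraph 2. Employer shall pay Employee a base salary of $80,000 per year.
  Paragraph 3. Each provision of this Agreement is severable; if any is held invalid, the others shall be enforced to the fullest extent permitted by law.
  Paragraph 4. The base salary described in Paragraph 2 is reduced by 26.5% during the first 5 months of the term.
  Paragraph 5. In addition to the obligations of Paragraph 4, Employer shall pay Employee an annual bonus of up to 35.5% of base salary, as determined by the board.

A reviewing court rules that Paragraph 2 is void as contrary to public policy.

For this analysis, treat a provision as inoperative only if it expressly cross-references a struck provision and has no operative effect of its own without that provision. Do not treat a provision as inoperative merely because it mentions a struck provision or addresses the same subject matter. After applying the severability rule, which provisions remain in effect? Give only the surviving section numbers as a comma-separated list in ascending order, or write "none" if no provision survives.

1, 3, 5

Paragraph 2 is struck. Paragraph 4 operates only by reference to Paragraph 2, so it falls with Paragraph 2. Although Paragraph 5 refers to Paragraph 4, its operative terms do not depend on Paragraph 4, so it remains in effect. Under the severability clause in Paragraph 3, the remaining provisions continue in force. That leaves Paragraph 1, Paragraph 3, and Paragraph 5 in effect.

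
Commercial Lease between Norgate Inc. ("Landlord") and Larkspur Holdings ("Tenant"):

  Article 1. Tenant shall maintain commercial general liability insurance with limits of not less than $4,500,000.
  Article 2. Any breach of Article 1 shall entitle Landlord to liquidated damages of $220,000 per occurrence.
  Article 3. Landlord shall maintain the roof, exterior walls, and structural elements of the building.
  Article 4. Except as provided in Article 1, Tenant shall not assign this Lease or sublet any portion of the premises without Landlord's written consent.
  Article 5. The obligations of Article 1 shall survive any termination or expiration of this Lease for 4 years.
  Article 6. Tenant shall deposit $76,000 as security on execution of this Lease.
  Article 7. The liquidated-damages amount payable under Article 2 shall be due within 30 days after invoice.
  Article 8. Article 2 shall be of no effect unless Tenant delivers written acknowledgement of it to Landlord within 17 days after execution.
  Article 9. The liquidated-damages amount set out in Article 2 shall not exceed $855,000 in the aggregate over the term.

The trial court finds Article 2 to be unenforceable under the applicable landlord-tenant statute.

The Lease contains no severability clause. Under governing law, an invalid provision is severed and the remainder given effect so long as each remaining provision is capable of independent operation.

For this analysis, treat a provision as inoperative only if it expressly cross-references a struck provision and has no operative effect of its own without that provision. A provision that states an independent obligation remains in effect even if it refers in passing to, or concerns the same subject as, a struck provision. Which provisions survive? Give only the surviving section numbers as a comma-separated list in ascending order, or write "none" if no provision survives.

Article 2 is struck. Article 7 has no operative effect of its own apart from Article 2 and is therefore inoperative. The only function of Article 8 is the acknowledgement condition for Article 2, so it cannot stand once Article 2 is removed. Article 9 does nothing except set the aggregate cap on the liquidated-damages amount by reference to Article 2; with Article 2 gone it has no independent effect and is inoperative. With no severability clause, the stated default rule severs what cannot stand and enforces each remaining provision that can operate on its own. Article 1, Article 3, Article 4, Article 5, and Article 6 remain in effect.

1, 3, 4, 5, 6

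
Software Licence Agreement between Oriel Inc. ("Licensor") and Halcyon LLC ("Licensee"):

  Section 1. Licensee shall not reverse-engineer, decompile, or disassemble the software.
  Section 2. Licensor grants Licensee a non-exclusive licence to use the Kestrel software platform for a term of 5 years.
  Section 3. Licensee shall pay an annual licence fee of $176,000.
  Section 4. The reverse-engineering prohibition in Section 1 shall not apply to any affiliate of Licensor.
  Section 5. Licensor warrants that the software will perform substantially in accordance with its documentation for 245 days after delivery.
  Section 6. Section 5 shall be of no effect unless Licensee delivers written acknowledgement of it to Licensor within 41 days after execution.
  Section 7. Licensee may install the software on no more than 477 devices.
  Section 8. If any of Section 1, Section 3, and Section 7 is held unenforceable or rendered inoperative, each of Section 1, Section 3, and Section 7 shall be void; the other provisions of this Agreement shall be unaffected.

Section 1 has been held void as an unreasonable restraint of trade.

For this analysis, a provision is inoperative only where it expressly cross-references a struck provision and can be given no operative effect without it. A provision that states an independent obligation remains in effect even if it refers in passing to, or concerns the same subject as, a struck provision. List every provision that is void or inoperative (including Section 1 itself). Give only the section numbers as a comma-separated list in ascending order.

Section 1 is struck. Section 4 does nothing except set the carve-out from the reverse-engineering prohibition by reference to Section 1; with Section 1 gone it has no independent effect and is inoperative. Section 8 declares Section 1, Section 3, and Section 7 mutually dependent; since one of them has fallen, all of them are of no effect. That brings down Section 3 and Section 7 as well. The remainder continues in force under Section 8. The provisions still in force are Section 2, Section 5, Section 6, and Section 8.

1, 3, 4, 7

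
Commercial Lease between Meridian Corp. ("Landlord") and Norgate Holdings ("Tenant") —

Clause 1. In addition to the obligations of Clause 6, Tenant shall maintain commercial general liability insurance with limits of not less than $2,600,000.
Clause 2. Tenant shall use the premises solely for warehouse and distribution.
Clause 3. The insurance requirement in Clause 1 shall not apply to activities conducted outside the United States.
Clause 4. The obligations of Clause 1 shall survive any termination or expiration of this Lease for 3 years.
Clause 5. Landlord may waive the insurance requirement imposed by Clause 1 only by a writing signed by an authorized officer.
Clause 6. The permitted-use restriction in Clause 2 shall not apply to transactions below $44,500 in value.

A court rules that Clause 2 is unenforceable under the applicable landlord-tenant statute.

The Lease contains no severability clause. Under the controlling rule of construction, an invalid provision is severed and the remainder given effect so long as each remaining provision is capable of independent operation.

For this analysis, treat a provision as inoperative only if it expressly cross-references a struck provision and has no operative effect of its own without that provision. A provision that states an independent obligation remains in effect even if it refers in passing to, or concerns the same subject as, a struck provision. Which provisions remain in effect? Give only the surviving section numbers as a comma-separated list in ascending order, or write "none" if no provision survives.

Clause 2 is struck. Clause 6 does nothing except set the carve-out from the permitted-use restriction by reference to Clause 2; with Clause 2 gone it has no independent effect and is inoperative. Although Clause 1 refers to Clause 6, its operative terms do not depend on Clause 6, so it remains in effect. Under the stated default rule, only provisions that cannot operate independently fall away; the rest are enforced. Clause 1, Clause 3, Clause 4, and Clause 5 remain in effect.

1, 3, 4, 5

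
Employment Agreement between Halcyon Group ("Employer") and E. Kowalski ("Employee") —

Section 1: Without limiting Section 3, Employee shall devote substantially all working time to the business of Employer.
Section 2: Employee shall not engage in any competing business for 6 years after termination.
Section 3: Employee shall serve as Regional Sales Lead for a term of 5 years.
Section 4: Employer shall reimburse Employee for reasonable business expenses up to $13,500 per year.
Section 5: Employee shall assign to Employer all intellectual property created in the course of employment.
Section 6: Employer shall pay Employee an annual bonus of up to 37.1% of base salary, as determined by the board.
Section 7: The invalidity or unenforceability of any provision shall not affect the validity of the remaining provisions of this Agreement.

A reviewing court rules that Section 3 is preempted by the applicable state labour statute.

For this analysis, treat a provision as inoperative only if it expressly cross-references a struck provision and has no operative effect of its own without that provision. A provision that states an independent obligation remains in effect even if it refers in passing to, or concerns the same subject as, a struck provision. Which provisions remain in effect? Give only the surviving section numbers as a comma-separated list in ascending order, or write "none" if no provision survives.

Section 3 is struck. Section 1 mentions Section 3 but its own obligation stands independently of Section 3, so Section 1 is not affected. No other provision's operative terms depend on Section 3. Section 7 is a severability clause and preserves every provision that can still be given independent effect. The provisions still in force are Section 1, Section 2, Section 4, Section 5, Section 6, and Section 7.

1, 2, 4, 5, 6, 7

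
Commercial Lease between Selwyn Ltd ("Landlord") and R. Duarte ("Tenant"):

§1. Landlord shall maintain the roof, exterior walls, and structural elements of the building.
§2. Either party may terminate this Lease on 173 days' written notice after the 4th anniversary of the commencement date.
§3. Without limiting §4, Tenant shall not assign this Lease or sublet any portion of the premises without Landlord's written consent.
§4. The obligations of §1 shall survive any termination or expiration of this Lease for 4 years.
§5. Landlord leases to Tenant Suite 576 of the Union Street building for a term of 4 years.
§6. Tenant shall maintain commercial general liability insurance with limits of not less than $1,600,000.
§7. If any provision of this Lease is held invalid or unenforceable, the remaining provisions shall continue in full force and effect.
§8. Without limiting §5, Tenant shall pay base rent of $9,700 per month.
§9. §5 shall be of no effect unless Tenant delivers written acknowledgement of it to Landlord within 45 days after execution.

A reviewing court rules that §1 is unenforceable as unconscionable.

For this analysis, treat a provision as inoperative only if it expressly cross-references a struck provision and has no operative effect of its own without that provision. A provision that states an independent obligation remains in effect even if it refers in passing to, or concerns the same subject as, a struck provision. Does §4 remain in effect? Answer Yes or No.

§1 is struck. §4 merely fixes the survival period for §1; with §1 gone it has nothing to operate on and falls away. Although §3 refers to §4, its operative terms do not depend on §4, so it remains in effect. Under the severability clause in §7, the remaining provisions continue in force. §2, §3, §5, §6, §7, §8, and §9 remain in effect. §4 is among the inoperative provisions, so the answer is no.

No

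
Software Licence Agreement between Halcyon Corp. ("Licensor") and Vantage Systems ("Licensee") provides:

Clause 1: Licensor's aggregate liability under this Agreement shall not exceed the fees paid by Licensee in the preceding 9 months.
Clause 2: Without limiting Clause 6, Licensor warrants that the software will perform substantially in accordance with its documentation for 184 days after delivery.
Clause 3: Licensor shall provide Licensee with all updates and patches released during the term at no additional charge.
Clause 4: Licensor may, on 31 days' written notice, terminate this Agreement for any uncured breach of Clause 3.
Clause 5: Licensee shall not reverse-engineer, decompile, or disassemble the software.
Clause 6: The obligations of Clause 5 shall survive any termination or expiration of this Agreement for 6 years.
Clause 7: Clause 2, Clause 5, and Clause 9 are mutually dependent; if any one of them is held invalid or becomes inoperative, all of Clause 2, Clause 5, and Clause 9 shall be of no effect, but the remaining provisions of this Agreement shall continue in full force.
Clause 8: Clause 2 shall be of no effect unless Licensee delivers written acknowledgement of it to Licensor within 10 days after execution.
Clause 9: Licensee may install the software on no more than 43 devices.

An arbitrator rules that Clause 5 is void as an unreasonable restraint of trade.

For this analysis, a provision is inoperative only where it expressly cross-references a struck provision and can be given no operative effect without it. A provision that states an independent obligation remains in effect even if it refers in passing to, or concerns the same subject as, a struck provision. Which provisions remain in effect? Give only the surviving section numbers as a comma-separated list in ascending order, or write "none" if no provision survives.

Clause 5 is struck. Clause 6 operates only by reference to Clause 5, so it falls with Clause 5. Clause 7 declares Clause 2, Clause 5, and Clause 9 mutually dependent; since one of them has fallen, all of them are of no effect. That brings down Clause 2 and Clause 9 as well. Clause 8 in turn depends solely on a provision now struck and likewise falls. The remainder continues in force under Clause 7. The provisions still in force are Clause 1, Clause 3, Clause 4, and Clause 7.

1, 3, 4, 7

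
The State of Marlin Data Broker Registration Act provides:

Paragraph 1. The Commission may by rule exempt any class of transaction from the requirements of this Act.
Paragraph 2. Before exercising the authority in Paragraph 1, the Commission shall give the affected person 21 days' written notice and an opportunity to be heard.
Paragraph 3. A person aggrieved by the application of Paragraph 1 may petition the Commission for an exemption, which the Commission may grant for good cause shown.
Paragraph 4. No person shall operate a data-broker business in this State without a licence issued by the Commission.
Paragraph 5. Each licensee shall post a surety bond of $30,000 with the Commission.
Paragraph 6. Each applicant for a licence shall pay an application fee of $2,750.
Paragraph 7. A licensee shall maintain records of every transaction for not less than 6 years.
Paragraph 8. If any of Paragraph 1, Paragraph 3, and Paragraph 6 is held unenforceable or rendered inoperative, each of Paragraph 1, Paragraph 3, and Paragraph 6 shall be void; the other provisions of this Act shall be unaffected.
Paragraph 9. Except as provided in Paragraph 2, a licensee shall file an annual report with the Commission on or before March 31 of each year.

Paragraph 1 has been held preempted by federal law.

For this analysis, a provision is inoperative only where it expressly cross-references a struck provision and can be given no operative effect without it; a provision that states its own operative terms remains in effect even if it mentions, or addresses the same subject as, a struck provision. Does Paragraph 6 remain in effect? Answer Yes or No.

No

Paragraph 1 is struck. The only function of Paragraph 2 is the notice-and-hearing requirement for Paragraph 1, so it cannot stand once Paragraph 1 is removed. The only function of Paragraph 3 is the exemption procedure for Paragraph 1, so it cannot stand once Paragraph 1 is removed. Paragraph 9 mentions Paragraph 2 but its own obligation stands independently of Paragraph 2, so Paragraph 9 is not affected. Paragraph 8 declares Paragraph 1, Paragraph 3, and Paragraph 6 mutually dependent; since one of them has fallen, all of them are of no effect. That brings down Paragraph 6 as well. The remainder continues in force under Paragraph 8. That leaves Paragraph 4, Paragraph 5, Paragraph 7, Paragraph 8, and Paragraph 9 in effect. Paragraph 6 is among the inoperative provisions, so the answer is no.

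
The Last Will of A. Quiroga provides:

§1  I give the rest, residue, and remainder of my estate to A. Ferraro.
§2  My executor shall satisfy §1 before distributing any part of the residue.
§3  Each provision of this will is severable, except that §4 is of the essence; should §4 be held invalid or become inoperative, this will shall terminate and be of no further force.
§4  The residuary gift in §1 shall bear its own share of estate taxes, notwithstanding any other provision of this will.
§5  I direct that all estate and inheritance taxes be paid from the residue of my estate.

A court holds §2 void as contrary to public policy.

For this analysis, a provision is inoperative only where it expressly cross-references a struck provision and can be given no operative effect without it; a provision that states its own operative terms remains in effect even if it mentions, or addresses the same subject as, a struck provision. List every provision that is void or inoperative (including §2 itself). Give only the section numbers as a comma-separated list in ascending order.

2

§2 is struck. Nothing else in the will is defined by reference to §2. §3 makes §4 an essential term, but §4 is unaffected, so the severability proviso in §3 preserves the remaining provisions. §1, §3, §4, and §5 remain in effect.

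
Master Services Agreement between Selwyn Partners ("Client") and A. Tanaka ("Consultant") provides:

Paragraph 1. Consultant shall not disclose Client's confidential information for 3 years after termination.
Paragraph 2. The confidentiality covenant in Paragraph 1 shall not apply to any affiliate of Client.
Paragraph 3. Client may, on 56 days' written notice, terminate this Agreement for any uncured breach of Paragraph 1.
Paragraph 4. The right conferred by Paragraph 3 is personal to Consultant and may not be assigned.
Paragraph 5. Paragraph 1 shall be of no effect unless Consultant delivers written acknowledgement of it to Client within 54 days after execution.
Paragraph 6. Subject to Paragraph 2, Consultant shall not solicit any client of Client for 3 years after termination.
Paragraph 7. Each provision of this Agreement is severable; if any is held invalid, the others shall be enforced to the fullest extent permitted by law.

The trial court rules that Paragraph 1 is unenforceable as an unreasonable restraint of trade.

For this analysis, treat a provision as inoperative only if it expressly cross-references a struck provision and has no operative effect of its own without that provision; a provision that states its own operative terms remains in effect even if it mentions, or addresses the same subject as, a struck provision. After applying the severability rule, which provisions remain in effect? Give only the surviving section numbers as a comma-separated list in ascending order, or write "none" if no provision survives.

Paragraph 1 is struck. Paragraph 2 has no operative effect of its own apart from Paragraph 1 and is therefore inoperative. Paragraph 3 operates only by reference to Paragraph 1, so it falls with Paragraph 1. The only function of Paragraph 5 is the acknowledgement condition for Paragraph 1, so it cannot stand once Paragraph 1 is removed. Paragraph 4 has no operative effect of its own apart from Paragraph 3 and is therefore inoperative. Paragraph 6 mentions Paragraph 2 but its own obligation stands independently of Paragraph 2, so Paragraph 6 is not affected. Paragraph 7 is a severability clause and preserves every provision that can still be given independent effect. The provisions still in force are Paragraph 6 and Paragraph 7.

6, 7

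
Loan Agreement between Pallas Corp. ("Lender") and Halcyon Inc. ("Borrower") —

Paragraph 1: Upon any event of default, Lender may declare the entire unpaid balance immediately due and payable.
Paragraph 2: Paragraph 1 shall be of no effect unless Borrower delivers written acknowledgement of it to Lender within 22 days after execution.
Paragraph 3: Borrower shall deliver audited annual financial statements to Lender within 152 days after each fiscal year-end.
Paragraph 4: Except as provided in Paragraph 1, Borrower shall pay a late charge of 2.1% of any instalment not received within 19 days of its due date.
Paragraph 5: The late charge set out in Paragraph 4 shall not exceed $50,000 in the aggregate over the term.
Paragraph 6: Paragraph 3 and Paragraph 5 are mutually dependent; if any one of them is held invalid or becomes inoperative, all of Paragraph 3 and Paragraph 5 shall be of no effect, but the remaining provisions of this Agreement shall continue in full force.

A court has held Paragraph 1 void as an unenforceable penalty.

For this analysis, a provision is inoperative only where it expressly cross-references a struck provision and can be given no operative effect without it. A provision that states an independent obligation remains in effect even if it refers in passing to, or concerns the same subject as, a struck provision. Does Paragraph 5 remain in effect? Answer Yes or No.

Paragraph 1 is struck. Paragraph 2 operates only by reference to Paragraph 1, so it falls with Paragraph 1. Although Paragraph 4 refers to Paragraph 1, its operative terms do not depend on Paragraph 1, so it remains in effect. Paragraph 6 ties Paragraph 3 and Paragraph 5 together, but none of those is affected here; the remaining provisions continue in force under Paragraph 6. The provisions still in force are Paragraph 3, Paragraph 4, Paragraph 5, and Paragraph 6. Paragraph 5 is among the surviving provisions, so the answer is yes.

Yes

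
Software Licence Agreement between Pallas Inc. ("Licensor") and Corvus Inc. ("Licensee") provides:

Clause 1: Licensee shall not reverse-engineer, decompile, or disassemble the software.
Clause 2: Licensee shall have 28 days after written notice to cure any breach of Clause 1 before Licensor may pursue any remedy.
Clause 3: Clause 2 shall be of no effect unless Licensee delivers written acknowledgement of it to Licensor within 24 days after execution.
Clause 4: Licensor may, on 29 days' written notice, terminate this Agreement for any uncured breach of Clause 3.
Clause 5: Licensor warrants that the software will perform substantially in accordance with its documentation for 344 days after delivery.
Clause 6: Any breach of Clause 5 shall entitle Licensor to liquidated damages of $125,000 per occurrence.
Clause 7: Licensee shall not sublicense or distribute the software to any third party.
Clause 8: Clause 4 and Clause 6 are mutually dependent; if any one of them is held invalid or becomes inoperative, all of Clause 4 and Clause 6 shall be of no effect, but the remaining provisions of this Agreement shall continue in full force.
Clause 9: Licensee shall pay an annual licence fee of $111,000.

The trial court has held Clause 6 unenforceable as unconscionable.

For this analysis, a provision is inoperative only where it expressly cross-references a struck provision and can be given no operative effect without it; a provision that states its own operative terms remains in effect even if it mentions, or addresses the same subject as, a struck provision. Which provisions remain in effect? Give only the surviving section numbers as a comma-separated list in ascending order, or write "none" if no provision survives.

Clause 6 is struck. No other provision's operative terms depend on Clause 6. Clause 8 declares Clause 4 and Clause 6 mutually dependent; since one of them has fallen, all of them are of no effect. That brings down Clause 4 as well. The remainder continues in force under Clause 8. That leaves Clause 1, Clause 2, Clause 3, Clause 5, Clause 7, Clause 8, and Clause 9 in effect.

1, 2, 3, 5, 7, 8, 9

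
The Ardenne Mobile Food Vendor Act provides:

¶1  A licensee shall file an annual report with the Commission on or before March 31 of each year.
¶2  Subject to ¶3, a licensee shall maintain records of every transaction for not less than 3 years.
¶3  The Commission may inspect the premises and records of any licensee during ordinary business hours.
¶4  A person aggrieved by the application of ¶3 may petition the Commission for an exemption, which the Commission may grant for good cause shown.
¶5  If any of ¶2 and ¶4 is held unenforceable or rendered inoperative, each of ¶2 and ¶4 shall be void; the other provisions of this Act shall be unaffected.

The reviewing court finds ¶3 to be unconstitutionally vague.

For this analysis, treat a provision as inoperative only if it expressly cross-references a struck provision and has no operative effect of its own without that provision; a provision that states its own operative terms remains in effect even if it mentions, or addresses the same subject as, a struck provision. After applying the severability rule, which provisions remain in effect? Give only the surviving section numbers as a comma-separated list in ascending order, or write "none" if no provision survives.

¶3 is struck. ¶4 operates only by reference to ¶3, so it falls with ¶3. ¶5 declares ¶2 and ¶4 mutually dependent; since one of them has fallen, all of them are of no effect. That brings down ¶2 as well. The remainder continues in force under ¶5. The provisions still in force are ¶1 and ¶5.

1, 5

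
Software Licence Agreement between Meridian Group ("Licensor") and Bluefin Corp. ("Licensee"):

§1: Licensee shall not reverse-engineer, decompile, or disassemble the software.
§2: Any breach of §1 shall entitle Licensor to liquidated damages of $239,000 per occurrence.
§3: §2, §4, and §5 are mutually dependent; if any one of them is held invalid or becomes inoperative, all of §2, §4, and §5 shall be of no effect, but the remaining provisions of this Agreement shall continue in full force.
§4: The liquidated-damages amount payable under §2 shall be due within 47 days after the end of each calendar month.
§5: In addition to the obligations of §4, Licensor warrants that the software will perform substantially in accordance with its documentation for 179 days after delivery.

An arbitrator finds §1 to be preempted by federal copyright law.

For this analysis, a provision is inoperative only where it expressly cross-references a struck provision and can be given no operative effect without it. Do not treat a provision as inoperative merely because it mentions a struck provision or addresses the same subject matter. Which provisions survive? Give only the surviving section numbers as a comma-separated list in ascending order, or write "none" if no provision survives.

3

§1 is struck. §2 has no operative effect of its own apart from §1 and is therefore inoperative. §4 has no operative effect of its own apart from §2 and is therefore inoperative. §3 declares §2, §4, and §5 mutually dependent; since one of them has fallen, all of them are of no effect. That brings down §5 as well. The remainder continues in force under §3. Only §3 remains in effect.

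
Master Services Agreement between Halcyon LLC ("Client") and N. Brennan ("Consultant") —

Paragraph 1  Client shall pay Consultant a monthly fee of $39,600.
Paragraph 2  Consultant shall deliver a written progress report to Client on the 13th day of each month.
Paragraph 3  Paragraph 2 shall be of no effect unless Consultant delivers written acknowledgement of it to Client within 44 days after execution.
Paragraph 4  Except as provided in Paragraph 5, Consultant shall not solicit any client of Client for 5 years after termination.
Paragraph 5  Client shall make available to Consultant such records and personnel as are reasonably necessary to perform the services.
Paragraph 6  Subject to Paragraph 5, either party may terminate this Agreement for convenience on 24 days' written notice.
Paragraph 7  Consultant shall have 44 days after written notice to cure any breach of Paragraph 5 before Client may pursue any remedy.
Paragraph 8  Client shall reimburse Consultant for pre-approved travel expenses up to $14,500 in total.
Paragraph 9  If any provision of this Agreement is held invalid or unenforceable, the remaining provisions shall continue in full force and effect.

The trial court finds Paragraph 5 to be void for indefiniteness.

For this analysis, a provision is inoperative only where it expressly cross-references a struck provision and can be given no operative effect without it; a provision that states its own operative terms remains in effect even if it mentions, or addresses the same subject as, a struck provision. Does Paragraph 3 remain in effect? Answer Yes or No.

Paragraph 5 is struck. The only function of Paragraph 7 is the cure period for breach of Paragraph 5, so it cannot stand once Paragraph 5 is removed. Paragraph 4 mentions Paragraph 5 but its own obligation stands independently of Paragraph 5, so Paragraph 4 is not affected. Although Paragraph 6 refers to Paragraph 5, its operative terms do not depend on Paragraph 5, so it remains in effect. Paragraph 9 is a severability clause and preserves every provision that can still be given independent effect. That leaves Paragraph 1, Paragraph 2, Paragraph 3, Paragraph 4, Paragraph 6, Paragraph 8, and Paragraph 9 in effect. Paragraph 3 is among the surviving provisions, so the answer is yes.

Yes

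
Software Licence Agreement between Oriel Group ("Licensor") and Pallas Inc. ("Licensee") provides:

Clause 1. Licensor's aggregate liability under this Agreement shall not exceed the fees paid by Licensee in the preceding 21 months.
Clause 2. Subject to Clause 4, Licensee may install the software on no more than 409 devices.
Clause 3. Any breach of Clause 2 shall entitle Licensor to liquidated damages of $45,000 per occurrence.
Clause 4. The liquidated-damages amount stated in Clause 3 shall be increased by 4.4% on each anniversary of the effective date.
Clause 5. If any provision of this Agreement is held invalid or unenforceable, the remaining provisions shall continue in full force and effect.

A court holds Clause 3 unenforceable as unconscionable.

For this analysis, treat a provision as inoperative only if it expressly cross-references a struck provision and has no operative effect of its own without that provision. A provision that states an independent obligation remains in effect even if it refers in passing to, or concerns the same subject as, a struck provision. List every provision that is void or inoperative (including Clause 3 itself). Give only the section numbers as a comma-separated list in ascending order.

Clause 3 is struck. Clause 4 does nothing except set the escalation of the liquidated-damages amount by reference to Clause 3; with Clause 3 gone it has no independent effect and is inoperative. Clause 2 mentions Clause 4 but its own obligation stands independently of Clause 4, so Clause 2 is not affected. Under the severability clause in Clause 5, the remaining provisions continue in force. The provisions still in force are Clause 1, Clause 2, and Clause 5.

3, 4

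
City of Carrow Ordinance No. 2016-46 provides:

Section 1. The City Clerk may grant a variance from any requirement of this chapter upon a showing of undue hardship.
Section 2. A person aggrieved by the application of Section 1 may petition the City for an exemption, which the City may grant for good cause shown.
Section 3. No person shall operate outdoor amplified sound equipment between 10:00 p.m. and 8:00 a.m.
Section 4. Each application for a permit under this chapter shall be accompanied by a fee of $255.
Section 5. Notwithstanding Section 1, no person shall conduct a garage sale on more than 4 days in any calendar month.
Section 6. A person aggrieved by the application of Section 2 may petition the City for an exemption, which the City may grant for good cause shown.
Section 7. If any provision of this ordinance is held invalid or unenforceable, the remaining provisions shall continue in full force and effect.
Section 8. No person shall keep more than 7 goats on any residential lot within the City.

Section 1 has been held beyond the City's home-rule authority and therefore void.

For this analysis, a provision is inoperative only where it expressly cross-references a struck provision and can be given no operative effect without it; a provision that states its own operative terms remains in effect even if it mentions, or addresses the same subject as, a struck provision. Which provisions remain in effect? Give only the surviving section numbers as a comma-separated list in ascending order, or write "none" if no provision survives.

Section 1 is struck. The only function of Section 2 is the exemption procedure for Section 1, so it cannot stand once Section 1 is removed. Section 6 has no operative effect of its own apart from Section 2 and is therefore inoperative. Section 5 mentions Section 1 but its own obligation stands independently of Section 1, so Section 5 is not affected. Section 7 is a severability clause and preserves every provision that can still be given independent effect. That leaves Section 3, Section 4, Section 5, Section 7, and Section 8 in effect.

3, 4, 5, 7, 8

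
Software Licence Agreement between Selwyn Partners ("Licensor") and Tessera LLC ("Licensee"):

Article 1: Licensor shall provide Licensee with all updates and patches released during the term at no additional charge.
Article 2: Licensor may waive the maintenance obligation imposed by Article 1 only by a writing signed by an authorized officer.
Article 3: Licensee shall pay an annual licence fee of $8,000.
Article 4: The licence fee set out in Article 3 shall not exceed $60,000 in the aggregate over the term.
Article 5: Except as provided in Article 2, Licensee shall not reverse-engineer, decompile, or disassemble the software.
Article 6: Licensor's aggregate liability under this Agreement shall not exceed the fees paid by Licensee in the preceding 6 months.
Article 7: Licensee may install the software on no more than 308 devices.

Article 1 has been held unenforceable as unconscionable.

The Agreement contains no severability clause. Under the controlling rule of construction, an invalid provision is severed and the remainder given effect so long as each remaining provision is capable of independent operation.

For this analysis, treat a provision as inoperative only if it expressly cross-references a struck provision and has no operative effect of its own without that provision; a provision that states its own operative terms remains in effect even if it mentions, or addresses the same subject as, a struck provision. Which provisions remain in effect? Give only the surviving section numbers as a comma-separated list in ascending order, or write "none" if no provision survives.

3, 4, 5, 6, 7

Article 1 is struck. The only function of Article 2 is the waiver condition for Article 1, so it cannot stand once Article 1 is removed. Article 5 mentions Article 2 but its own obligation stands independently of Article 2, so Article 5 is not affected. With no severability clause, the stated default rule severs what cannot stand and enforces each remaining provision that can operate on its own. That leaves Article 3, Article 4, Article 5, Article 6, and Article 7 in effect.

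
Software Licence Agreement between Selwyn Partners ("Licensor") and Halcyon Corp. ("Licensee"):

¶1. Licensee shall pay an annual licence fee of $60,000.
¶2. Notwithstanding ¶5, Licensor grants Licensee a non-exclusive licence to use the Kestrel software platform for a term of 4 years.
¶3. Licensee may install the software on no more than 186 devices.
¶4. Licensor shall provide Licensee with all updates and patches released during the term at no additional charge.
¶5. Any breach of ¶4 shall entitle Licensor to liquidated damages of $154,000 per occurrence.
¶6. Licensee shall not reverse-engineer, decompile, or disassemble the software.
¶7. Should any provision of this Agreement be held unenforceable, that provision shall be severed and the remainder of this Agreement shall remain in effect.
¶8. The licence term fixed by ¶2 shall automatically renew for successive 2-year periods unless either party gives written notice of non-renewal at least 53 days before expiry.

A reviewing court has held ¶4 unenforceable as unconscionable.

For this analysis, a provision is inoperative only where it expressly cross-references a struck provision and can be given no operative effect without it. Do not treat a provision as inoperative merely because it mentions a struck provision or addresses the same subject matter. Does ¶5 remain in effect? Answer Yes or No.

No

¶4 is struck. The whole of ¶5 is the liquidated-damages amount, defined by reference to ¶4, so ¶5 cannot stand once ¶4 is removed. ¶2 mentions ¶5 but its own obligation stands independently of ¶5, so ¶2 is not affected. Under the severability clause in ¶7, the remaining provisions continue in force. ¶1, ¶2, ¶3, ¶6, ¶7, and ¶8 remain in effect. ¶5 is among the inoperative provisions, so the answer is no.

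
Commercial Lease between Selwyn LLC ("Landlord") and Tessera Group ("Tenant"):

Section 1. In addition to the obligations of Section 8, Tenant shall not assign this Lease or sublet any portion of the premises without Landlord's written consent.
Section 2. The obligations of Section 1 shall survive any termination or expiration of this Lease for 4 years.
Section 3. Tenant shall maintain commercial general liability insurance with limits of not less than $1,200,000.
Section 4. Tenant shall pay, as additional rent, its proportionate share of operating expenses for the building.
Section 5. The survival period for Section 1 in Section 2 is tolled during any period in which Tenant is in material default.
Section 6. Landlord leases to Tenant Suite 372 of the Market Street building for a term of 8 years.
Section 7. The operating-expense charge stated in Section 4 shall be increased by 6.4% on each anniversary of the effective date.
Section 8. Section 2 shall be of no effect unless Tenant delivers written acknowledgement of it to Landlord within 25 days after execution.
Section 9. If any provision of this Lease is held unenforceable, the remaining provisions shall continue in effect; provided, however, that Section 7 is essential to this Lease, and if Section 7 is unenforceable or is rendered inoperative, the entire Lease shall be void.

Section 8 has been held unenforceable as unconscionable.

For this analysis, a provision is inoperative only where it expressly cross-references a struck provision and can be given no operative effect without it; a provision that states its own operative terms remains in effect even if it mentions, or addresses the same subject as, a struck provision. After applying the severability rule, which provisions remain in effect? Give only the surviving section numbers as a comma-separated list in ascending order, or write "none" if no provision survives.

Section 8 is struck. Although Section 1 refers to Section 8, its operative terms do not depend on Section 8, so it remains in effect. Nothing else in the Lease is defined by reference to Section 8. Section 9 makes Section 7 an essential term, but Section 7 is unaffected, so the severability proviso in Section 9 preserves the remaining provisions. Section 1, Section 2, Section 3, Section 4, Section 5, Section 6, Section 7, and Section 9 remain in effect.

1, 2, 3, 4, 5, 6, 7, 9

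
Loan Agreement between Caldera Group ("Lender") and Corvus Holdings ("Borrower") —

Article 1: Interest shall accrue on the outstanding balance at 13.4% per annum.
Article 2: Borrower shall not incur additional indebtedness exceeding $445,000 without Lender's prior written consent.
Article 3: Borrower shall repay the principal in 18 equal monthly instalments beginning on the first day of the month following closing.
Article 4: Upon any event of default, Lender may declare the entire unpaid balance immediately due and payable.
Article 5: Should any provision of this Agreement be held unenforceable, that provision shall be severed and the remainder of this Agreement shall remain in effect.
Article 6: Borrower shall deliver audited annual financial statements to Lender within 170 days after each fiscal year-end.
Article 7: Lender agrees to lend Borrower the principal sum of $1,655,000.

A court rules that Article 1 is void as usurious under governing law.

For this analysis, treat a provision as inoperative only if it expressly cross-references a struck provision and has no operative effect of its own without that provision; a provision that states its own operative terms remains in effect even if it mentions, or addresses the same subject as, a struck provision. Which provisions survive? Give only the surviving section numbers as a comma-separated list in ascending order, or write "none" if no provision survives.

Article 1 is struck. Nothing else in the Agreement is defined by reference to Article 1. Under the severability clause in Article 5, the remaining provisions continue in force. That leaves Article 2, Article 3, Article 4, Article 5, Article 6, and Article 7 in effect.

2, 3, 4, 5, 6, 7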